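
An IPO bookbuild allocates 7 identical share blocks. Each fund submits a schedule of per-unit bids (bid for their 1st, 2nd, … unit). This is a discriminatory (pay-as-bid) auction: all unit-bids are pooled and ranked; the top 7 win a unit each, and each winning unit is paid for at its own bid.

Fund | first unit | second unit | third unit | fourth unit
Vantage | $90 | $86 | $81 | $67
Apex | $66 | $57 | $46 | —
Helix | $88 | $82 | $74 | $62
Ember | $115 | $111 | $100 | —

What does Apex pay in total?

Apex pays $0

All unit-bids, highest first — top 7: 115 (Ember-1), 111 (Ember-2), 100 (Ember-3), 90 (Vantage-1), 88 (Helix-1), 86 (Vantage-2), 82 (Helix-2)
Next rejected bid: $81 (not a price — pay-as-bid).
Apex wins no units.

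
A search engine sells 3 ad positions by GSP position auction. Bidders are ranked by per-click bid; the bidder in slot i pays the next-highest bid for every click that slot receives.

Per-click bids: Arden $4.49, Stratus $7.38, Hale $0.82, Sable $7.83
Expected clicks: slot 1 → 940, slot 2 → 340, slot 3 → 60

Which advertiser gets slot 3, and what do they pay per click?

Arden; $0.82 per click

Sorting advertisers: $7.83 (Sable) > $7.38 (Stratus) > $4.49 (Arden) > $0.82 (Hale)
Slot 3 goes to the third-ranked bidder, Arden, who pays the next bid down: $0.82/click.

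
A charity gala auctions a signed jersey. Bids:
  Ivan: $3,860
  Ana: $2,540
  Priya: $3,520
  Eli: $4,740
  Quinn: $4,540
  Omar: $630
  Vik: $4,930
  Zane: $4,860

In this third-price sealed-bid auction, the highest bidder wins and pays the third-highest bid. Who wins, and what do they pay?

Vik pays $4,740

Bids ranked: 4,930 (Vik) > 4,860 (Zane) > 4,740 (Eli) > 4,540 (Quinn) > 3,860 (Ivan) > 3,520 (Priya) > …
Vik is highest; pays the third-highest bid, $4,740.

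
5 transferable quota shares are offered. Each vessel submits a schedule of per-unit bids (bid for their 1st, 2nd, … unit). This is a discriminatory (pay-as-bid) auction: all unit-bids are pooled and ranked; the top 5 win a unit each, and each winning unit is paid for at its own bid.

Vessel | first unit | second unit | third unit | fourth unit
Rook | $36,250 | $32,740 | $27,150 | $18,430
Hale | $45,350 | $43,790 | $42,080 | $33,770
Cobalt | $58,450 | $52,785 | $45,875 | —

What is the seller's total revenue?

Total revenue: $246,250

Merging the schedules and taking the best 5: 58,450 (Cobalt-1), 52,785 (Cobalt-2), 45,875 (Cobalt-3), 45,350 (Hale-1), 43,790 (Hale-2)
Next rejected bid: $42,080 (not a price — pay-as-bid).
Each winning unit pays its own bid.
Revenue = 58,450 + 52,785 + 45,875 + 45,350 + 43,790 = $246,250.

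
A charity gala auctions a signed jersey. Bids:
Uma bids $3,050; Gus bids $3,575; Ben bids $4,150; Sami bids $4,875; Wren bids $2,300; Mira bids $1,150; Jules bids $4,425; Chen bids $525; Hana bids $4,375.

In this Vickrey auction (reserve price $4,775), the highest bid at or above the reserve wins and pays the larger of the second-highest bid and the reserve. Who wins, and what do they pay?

Vickrey auction (reserve price $4,775): the highest bid at or above the reserve wins and pays the larger of the second-highest bid and the reserve.
Bids in order: 4,875 (Sami) > 4,425 (Jules) > 4,375 (Hana) > 4,150 (Ben) > 3,575 (Gus) > 3,050 (Uma) > …
Highest eligible bid: Sami at $4,875.
Second-highest bid $4,425 is below the reserve $4,775, so the reserve binds → payment $4,775.

Sami pays $4,775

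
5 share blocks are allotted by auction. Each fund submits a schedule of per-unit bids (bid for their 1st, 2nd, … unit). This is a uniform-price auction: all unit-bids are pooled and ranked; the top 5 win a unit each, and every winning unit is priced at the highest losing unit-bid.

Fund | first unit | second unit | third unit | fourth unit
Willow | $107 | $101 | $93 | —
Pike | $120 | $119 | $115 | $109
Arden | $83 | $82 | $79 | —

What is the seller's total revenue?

Total revenue: $505

Pooled unit-bids ranked (top 5): 120 (Pike-1), 119 (Pike-2), 115 (Pike-3), 109 (Pike-4), 107 (Willow-1)
The (k+1)-th unit-bid is $101.
Allocation: Pike 4, Willow 1. Every unit priced at $101.
Revenue = 5 × 101 = $505.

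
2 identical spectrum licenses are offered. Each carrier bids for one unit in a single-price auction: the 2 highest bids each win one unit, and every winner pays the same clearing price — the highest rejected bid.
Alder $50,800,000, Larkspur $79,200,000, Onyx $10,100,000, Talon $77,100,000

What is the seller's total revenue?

Total revenue: $101,600,000

Bids ranked high→low: 79,200,000 (Larkspur), 77,100,000 (Talon), 50,800,000 (Alder), 10,100,000 (Onyx)
Winners (2 units): Larkspur, Talon.
Highest unsuccessful bid: $50,800,000 → clearing price.
Total revenue = 2 × $50,800,000 = $101,600,000.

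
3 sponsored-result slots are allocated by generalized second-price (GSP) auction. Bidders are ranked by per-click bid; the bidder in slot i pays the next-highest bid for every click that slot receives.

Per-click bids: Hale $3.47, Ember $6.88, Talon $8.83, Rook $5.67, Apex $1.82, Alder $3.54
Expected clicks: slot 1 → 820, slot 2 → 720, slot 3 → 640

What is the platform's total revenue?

Total revenue: $11989.60

Per-click bids in order: $8.83 (Talon) > $6.88 (Ember) > $5.67 (Rook) > $3.54 (Alder) > …
Slot 1: Talon pays $6.88 × 820 = $5641.60
Slot 2: Ember pays $5.67 × 720 = $4082.40
Slot 3: Rook pays $3.54 × 640 = $2265.60
Total = $11989.60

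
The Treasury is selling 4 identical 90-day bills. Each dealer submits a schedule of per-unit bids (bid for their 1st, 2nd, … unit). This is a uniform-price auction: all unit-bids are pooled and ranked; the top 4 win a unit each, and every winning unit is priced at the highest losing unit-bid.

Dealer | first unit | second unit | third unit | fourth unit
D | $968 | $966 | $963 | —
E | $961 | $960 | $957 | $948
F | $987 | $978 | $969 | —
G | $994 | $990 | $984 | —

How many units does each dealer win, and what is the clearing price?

F 1, G 3; clearing price $978

All unit-bids, highest first — top 4: 994 (G-1), 990 (G-2), 987 (F-1), 984 (G-3)
Highest rejected unit-bid = $978.
Allocation: F 1, G 3.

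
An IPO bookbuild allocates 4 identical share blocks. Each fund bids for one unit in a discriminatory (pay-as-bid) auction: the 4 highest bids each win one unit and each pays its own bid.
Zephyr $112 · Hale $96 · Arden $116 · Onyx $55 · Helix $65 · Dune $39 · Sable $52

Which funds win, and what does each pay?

Bids ranked high→low: 116 (Arden), 112 (Zephyr), 96 (Hale), 65 (Helix), 55 (Onyx), 52 (Sable), …
The 4 highest are Arden, Zephyr, Hale, Helix.
Each winner pays its own bid: Arden $116, Zephyr $112, Hale $96, Helix $65.

Arden $116, Zephyr $112, Hale $96, Helix $65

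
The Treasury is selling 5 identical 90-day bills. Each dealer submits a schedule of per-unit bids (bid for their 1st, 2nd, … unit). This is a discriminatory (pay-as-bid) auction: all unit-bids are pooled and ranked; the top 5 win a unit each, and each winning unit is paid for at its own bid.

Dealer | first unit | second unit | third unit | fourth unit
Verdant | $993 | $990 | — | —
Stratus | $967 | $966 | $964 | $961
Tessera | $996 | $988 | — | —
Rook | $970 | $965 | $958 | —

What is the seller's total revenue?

Total revenue: $4,937

Merging the schedules and taking the best 5: 996 (Tessera-1), 993 (Verdant-1), 990 (Verdant-2), 988 (Tessera-2), 970 (Rook-1)
Next rejected bid: $967 (not a price — pay-as-bid).
Each winning unit pays its own bid.
Revenue = 996 + 993 + 990 + 988 + 970 = $4,937.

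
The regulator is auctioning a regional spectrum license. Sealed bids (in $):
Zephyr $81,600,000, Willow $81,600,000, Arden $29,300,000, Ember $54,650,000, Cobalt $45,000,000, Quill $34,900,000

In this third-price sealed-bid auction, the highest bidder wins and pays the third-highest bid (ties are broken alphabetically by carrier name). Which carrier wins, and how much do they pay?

Bids ranked: 81,600,000 (Willow) > 81,600,000 (Zephyr) > 54,650,000 (Ember) > 45,000,000 (Cobalt) > 34,900,000 (Quill) > 29,300,000 (Arden)
Willow and Zephyr tie at $81,600,000; tie-break gives it to Willow.
Willow wins; payment is bid #3 in the ranking = $54,650,000.

Willow pays $54,650,000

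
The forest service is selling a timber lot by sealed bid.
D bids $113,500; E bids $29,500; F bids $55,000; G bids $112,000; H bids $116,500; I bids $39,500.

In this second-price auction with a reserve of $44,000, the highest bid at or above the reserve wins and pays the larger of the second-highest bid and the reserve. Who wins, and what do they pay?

Bids in order: 116,500 (H) > 113,500 (D) > 112,000 (G) > 55,000 (F) > 39,500 (I) > 29,500 (E)
H has the top bid at or above the reserve ($116,500).
Second-highest bid $113,500 exceeds the reserve $44,000 → payment $113,500.

H pays $113,500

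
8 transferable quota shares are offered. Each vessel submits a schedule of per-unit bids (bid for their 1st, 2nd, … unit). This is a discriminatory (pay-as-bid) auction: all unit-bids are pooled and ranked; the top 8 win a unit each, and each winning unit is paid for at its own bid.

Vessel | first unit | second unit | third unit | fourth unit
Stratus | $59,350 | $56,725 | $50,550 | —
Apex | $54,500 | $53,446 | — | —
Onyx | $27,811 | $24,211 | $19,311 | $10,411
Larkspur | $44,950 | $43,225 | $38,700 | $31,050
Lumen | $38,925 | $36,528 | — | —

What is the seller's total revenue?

Pooled unit-bids ranked (top 8): 59,350 (Stratus-1), 56,725 (Stratus-2), 54,500 (Apex-1), 53,446 (Apex-2), 50,550 (Stratus-3), 44,950 (Larkspur-1), 43,225 (Larkspur-2), 38,925 (Lumen-1)
Next rejected bid: $38,700 (not a price — pay-as-bid).
Each winning unit pays its own bid.
Revenue = 59,350 + 56,725 + 54,500 + 53,446 + 50,550 + 44,950 + 43,225 + 38,925 = $401,671.

Total revenue: $401,671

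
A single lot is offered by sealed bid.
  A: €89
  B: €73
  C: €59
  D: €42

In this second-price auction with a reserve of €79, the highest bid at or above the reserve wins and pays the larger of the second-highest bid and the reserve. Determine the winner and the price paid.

A pays €79

Rule: the highest bid at or above the reserve wins and pays the larger of the second-highest bid and the reserve.
Bids ranked: 89 (A) > 73 (B) > 59 (C) > 42 (D)
A has the top bid at or above the reserve (€89).
max(second-highest €73, reserve €79) = €79.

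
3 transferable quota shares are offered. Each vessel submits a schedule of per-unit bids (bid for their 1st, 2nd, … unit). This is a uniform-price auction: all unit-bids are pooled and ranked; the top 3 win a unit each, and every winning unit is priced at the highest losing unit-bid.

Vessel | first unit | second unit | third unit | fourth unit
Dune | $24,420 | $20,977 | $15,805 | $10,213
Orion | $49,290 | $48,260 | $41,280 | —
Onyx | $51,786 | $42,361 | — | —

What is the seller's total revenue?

Pooled unit-bids ranked (top 3): 51,786 (Onyx-1), 49,290 (Orion-1), 48,260 (Orion-2)
Highest rejected unit-bid = $42,361.
Allocation: Onyx 1, Orion 2. Every unit priced at $42,361.
Revenue = 3 × 42,361 = $127,083.

Total revenue: $127,083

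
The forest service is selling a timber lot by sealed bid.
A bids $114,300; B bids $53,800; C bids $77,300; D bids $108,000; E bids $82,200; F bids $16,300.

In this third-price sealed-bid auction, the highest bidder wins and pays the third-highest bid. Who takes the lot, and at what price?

Bids in order: 114,300 (A) > 108,000 (D) > 82,200 (E) > 77,300 (C) > 53,800 (B) > 16,300 (F)
A is highest; pays the third-highest bid, $82,200.

A pays $82,200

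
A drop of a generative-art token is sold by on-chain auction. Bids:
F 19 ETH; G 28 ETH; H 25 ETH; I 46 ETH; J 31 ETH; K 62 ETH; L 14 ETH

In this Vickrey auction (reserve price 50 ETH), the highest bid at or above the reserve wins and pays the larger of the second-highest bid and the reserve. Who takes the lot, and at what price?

K pays 50 ETH

Rule: the highest bid at or above the reserve wins and pays the larger of the second-highest bid and the reserve.
Bids ranked: 62 (K) > 46 (I) > 31 (J) > 28 (G) > 25 (H) > 19 (F) > …
Highest eligible bid: K at 62 ETH.
Second-highest bid 46 ETH is below the reserve 50 ETH, so the reserve binds → payment 50 ETH.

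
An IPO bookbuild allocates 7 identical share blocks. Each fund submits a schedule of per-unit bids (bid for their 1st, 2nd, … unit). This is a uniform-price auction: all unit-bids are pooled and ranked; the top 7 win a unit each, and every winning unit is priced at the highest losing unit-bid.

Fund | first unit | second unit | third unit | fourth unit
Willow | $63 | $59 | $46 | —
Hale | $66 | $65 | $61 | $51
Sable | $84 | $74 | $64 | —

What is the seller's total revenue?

Total revenue: $413

Merging the schedules and taking the best 7: 84 (Sable-1), 74 (Sable-2), 66 (Hale-1), 65 (Hale-2), 64 (Sable-3), 63 (Willow-1), 61 (Hale-3)
First bid not allocated: $59.
Allocation: Hale 3, Sable 3, Willow 1. Every unit priced at $59.
Revenue = 7 × 59 = $413.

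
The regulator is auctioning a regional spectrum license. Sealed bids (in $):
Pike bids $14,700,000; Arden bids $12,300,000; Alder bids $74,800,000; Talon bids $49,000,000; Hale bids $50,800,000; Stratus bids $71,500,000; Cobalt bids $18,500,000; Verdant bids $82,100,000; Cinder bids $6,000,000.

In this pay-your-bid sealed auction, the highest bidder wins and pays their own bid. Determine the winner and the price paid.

Pay-your-bid sealed auction: the highest bidder wins and pays their own bid.
Sorting bids: 82,100,000 (Verdant) > 74,800,000 (Alder) > 71,500,000 (Stratus) > 50,800,000 (Hale) > 49,000,000 (Talon) > 18,500,000 (Cobalt) > …
Verdant is highest → pays own bid, $82,100,000.

Verdant pays $82,100,000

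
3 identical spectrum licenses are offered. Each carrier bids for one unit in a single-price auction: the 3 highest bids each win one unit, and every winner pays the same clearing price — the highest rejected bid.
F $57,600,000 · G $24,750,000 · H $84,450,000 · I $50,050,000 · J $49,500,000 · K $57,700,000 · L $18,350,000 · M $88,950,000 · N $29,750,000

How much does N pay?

N pays $0

Ordering the bids: 88,950,000 (M), 84,450,000 (H), 57,700,000 (K), 57,600,000 (F), 50,050,000 (I), …
Top 3: M, H, K.
Clearing price = highest rejected bid = $57,600,000.
N does not win → pays $0.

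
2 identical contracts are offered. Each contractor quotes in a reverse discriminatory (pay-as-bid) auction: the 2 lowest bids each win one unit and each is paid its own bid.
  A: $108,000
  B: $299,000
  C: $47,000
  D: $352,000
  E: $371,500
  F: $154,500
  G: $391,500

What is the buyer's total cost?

Bids ranked low→high: 47,000 (C), 108,000 (A), 154,500 (F), 299,000 (B), …
Lowest 2: C, A.
Total cost = 47,000 + 108,000 = $155,000.

Total cost: $155,000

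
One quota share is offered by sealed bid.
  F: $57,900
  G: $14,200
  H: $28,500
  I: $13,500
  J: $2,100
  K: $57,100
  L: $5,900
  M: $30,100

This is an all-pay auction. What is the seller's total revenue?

All-pay auction: the highest bidder wins the item, but every bidder pays their own bid.
Sorting bids: 57,900 (F) > 57,100 (K) > 30,100 (M) > 28,500 (H) > 14,200 (G) > 13,500 (I) > …
F wins with the top bid; all bids are sunk regardless.
Every bidder forfeits their bid regardless of winning.
Revenue = 57,900 + 14,200 + 28,500 + 13,500 + 2,100 + 57,100 + 5,900 + 30,100 = $209,300.

Total revenue: $209,300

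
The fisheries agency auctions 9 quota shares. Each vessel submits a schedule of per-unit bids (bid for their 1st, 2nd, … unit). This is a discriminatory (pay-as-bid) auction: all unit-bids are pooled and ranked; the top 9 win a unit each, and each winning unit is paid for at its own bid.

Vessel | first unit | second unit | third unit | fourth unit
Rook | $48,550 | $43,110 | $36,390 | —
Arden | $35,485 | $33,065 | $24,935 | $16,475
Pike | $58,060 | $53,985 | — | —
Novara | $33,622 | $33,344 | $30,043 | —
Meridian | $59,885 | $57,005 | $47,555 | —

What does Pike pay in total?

Pike pays $112,045

All unit-bids, highest first — top 9: 59,885 (Meridian-1), 58,060 (Pike-1), 57,005 (Meridian-2), 53,985 (Pike-2), 48,550 (Rook-1), 47,555 (Meridian-3), 43,110 (Rook-2), 36,390 (Rook-3), 35,485 (Arden-1)
Next rejected bid: $33,622 (not a price — pay-as-bid).
Pike's winning unit-bids: 58,060 + 53,985 = $112,045.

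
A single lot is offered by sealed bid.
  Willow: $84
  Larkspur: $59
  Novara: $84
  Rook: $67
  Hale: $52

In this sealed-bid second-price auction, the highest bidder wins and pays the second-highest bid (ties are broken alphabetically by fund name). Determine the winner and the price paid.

Novara pays $84

Sorting bids: 84 (Novara) > 84 (Willow) > 67 (Rook) > 59 (Larkspur) > 52 (Hale)
Tie at $84 → Novara wins by tie-break.
Novara wins with the highest bid; price is set by the runner-up at $84.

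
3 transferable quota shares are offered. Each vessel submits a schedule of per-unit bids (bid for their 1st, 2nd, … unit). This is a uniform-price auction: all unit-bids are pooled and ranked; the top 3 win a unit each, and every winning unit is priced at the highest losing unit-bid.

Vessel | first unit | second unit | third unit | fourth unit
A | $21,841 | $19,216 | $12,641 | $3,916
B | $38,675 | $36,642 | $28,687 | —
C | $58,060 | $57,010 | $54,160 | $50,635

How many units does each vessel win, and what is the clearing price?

C 3; clearing price $50,635

Merging the schedules and taking the best 3: 58,060 (C-1), 57,010 (C-2), 54,160 (C-3)
Highest rejected unit-bid = $50,635.
Allocation: C 3.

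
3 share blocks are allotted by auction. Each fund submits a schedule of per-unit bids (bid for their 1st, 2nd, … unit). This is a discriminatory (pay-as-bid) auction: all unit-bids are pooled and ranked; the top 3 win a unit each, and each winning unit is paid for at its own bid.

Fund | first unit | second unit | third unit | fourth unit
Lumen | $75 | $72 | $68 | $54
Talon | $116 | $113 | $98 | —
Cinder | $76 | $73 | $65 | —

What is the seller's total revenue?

Pooled unit-bids ranked (top 3): 116 (Talon-1), 113 (Talon-2), 98 (Talon-3)
Next rejected bid: $76 (not a price — pay-as-bid).
Each winning unit pays its own bid.
Revenue = 116 + 113 + 98 = $327.

Total revenue: $327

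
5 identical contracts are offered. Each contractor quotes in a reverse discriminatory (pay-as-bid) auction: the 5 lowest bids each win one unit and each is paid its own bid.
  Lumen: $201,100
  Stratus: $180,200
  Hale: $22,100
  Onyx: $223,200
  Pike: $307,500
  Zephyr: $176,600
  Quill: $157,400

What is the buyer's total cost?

Total cost: $737,400

Ordering the bids: 22,100 (Hale), 157,400 (Quill), 176,600 (Zephyr), 180,200 (Stratus), 201,100 (Lumen), 223,200 (Onyx), 307,500 (Pike)
Winners (5 units): Hale, Quill, Zephyr, Stratus, Lumen.
Total cost = 22,100 + 157,400 + 176,600 + 180,200 + 201,100 = $737,400.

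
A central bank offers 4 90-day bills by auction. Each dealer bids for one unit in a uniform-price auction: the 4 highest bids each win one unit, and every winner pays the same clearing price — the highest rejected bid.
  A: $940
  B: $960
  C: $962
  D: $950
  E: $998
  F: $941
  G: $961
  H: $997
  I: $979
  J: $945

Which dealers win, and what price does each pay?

E, H, I, C; each pays $961

Sorting: 998 (E), 997 (H), 979 (I), 962 (C), 961 (G), 960 (B), …
Top 4: E, H, I, C.
Highest unsuccessful bid: $961 → clearing price.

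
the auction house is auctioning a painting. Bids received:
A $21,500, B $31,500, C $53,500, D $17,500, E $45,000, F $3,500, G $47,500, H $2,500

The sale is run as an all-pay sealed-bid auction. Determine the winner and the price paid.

C pays $53,500

Rule: the highest bidder wins the item, but every bidder pays their own bid.
Sorting bids: 53,500 (C) > 47,500 (G) > 45,000 (E) > 31,500 (B) > 21,500 (A) > 17,500 (D) > …
C is highest and takes the item; every bidder forfeits their bid.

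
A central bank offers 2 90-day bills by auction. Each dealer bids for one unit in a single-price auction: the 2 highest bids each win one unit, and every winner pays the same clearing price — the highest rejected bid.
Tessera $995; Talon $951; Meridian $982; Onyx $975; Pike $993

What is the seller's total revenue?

Total revenue: $1,964

Ordering the bids: 995 (Tessera), 993 (Pike), 982 (Meridian), 975 (Onyx), …
Top 2: Tessera, Pike.
Clearing price = highest rejected bid = $982.
Total revenue = 2 × $982 = $1,964.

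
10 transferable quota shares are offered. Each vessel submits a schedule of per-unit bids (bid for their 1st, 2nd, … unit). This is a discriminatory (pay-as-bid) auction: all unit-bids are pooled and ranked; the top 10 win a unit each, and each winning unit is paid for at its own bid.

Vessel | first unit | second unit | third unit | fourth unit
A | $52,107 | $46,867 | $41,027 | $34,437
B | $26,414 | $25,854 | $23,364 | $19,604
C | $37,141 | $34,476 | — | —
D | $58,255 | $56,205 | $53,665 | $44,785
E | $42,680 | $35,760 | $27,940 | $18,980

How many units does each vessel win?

A 3, C 1, D 4, E 2

Merging the schedules and taking the best 10: 58,255 (D-1), 56,205 (D-2), 53,665 (D-3), 52,107 (A-1), 46,867 (A-2), 44,785 (D-4), 42,680 (E-1), 41,027 (A-3), 37,141 (C-1), 35,760 (E-2)
Next rejected bid: $34,476 (not a price — pay-as-bid).
Allocation: A 3, C 1, D 4, E 2.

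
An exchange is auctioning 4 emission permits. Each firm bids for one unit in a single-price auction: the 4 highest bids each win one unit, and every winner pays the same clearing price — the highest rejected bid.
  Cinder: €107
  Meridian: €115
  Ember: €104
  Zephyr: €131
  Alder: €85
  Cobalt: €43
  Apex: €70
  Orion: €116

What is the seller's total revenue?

Total revenue: €416

Sorting: 131 (Zephyr), 116 (Orion), 115 (Meridian), 107 (Cinder), 104 (Ember), 85 (Alder), …
Winners (4 units): Zephyr, Orion, Meridian, Cinder.
Highest unsuccessful bid: €104 → clearing price.
Total revenue = 4 × €104 = €416.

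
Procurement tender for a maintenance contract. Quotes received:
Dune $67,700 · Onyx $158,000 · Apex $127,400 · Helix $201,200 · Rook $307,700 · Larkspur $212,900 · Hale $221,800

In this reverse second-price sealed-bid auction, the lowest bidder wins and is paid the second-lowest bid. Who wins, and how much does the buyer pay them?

Reverse second-price sealed-bid auction: the lowest bidder wins and is paid the second-lowest bid.
Sorting bids: 67,700 (Dune) < 127,400 (Apex) < 158,000 (Onyx) < 201,200 (Helix) < 212,900 (Larkspur) < 221,800 (Hale) < …
Dune is lowest; is paid the second-lowest bid, $127,400.

Dune is paid $127,400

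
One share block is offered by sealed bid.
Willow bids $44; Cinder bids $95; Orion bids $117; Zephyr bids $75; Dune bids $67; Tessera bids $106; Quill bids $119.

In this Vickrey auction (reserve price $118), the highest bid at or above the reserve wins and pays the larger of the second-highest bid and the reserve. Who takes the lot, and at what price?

Quill pays $118

Bids ranked: 119 (Quill) > 117 (Orion) > 106 (Tessera) > 95 (Cinder) > 75 (Zephyr) > 67 (Dune) > …
Highest eligible bid: Quill at $119.
Second-highest bid $117 is below the reserve $118, so the reserve binds → payment $118.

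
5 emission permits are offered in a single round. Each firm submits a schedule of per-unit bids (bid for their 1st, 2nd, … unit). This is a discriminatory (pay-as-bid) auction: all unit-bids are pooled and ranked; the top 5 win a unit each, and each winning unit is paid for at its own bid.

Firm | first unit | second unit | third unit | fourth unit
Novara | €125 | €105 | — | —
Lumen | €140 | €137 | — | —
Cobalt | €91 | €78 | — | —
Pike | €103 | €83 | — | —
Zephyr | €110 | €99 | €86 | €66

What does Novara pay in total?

Merging the schedules and taking the best 5: 140 (Lumen-1), 137 (Lumen-2), 125 (Novara-1), 110 (Zephyr-1), 105 (Novara-2)
Next rejected bid: €103 (not a price — pay-as-bid).
Novara's winning unit-bids: 125 + 105 = €230.

Novara pays €230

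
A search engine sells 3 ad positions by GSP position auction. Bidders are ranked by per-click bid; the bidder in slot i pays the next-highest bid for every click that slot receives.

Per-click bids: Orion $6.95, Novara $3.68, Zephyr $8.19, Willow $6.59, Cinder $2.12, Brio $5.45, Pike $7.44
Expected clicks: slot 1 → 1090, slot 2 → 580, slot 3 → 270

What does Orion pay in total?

Per-click bids in order: $8.19 (Zephyr) > $7.44 (Pike) > $6.95 (Orion) > $6.59 (Willow) > …
Orion holds slot 3 → pays next bid $6.59 × 270 clicks = $1779.30.

Orion pays $1779.30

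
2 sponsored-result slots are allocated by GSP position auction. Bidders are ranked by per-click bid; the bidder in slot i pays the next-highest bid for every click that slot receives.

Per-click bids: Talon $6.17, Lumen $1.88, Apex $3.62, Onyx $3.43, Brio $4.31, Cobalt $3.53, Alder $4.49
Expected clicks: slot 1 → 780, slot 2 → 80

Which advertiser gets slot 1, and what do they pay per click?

Talon; $4.49 per click

Per-click bids in order: $6.17 (Talon) > $4.49 (Alder) > $4.31 (Brio) > …
Slot 1 goes to the first-ranked bidder, Talon, who pays the next bid down: $4.49/click.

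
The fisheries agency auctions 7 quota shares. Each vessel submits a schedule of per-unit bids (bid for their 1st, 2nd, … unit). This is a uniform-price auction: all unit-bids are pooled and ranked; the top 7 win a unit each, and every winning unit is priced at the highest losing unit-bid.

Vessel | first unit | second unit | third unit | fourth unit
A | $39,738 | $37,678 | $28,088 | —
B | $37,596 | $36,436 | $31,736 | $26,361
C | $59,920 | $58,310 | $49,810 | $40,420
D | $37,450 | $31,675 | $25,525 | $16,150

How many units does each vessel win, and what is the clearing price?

A 2, B 1, C 4; clearing price $37,450

Pooled unit-bids ranked (top 7): 59,920 (C-1), 58,310 (C-2), 49,810 (C-3), 40,420 (C-4), 39,738 (A-1), 37,678 (A-2), 37,596 (B-1)
The (k+1)-th unit-bid is $37,450.
Allocation: A 2, B 1, C 4.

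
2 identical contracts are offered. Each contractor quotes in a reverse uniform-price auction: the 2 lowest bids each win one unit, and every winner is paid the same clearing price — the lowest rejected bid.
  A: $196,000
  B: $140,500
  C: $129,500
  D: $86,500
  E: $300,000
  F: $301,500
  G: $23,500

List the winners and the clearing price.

Ordering the bids: 23,500 (G), 86,500 (D), 129,500 (C), 140,500 (B), …
Winners (2 units): G, D.
Clearing price = lowest rejected bid = $129,500.

G, D; each is paid $129,500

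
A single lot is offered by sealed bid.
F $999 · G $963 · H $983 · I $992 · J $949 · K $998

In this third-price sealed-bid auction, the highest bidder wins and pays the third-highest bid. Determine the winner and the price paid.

F pays $992

Bids in order: 999 (F) > 998 (K) > 992 (I) > 983 (H) > 963 (G) > 949 (J)
F is highest; pays the third-highest bid, $992.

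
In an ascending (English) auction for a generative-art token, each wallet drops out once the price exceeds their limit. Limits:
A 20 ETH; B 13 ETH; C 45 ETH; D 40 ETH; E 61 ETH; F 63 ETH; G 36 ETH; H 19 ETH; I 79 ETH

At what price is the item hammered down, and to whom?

I wins at 63 ETH

Rule: the price rises until one bidder remains; the winner pays the price at which the last rival dropped out.
Limits ranked: 79 (I) > 63 (F) > 61 (E) > 45 (C) > 40 (D) > 36 (G) > …
F is the last rival to drop out, at 63 ETH; I remains and wins at that price.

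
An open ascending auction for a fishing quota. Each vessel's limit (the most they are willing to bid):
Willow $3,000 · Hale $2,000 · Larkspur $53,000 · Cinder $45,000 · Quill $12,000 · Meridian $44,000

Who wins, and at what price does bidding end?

Larkspur wins at $45,000

Sorting limits: 53,000 (Larkspur) > 45,000 (Cinder) > 44,000 (Meridian) > 12,000 (Quill) > 3,000 (Willow) > 2,000 (Hale)
Bidding ends when Cinder exits at $45,000; Larkspur takes it.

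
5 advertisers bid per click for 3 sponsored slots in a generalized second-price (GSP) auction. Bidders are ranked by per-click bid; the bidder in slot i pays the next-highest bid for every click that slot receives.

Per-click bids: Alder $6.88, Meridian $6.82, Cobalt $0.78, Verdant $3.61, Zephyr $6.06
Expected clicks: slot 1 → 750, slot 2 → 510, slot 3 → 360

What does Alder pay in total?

Alder pays $5115.00

Ranked by bid: $6.88 (Alder) > $6.82 (Meridian) > $6.06 (Zephyr) > $3.61 (Verdant) > …
Alder holds slot 1 → pays next bid $6.82 × 750 clicks = $5115.00.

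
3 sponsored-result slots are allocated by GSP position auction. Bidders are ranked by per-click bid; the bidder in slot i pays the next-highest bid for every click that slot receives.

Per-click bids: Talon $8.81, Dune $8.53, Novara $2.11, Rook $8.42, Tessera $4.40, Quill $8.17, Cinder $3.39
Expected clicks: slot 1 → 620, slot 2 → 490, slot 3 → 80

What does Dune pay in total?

Sorting advertisers: $8.81 (Talon) > $8.53 (Dune) > $8.42 (Rook) > $8.17 (Quill) > …
Dune holds slot 2 → pays next bid $8.42 × 490 clicks = $4125.80.

Dune pays $4125.80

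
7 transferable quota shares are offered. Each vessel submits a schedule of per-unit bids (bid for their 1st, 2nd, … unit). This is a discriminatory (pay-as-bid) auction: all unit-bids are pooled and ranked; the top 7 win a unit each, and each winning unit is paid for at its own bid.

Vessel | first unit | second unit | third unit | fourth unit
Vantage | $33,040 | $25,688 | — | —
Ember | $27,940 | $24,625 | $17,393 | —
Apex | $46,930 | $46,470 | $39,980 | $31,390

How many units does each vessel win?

Apex 4, Ember 1, Vantage 2

Merging the schedules and taking the best 7: 46,930 (Apex-1), 46,470 (Apex-2), 39,980 (Apex-3), 33,040 (Vantage-1), 31,390 (Apex-4), 27,940 (Ember-1), 25,688 (Vantage-2)
Next rejected bid: $24,625 (not a price — pay-as-bid).
Allocation: Apex 4, Ember 1, Vantage 2.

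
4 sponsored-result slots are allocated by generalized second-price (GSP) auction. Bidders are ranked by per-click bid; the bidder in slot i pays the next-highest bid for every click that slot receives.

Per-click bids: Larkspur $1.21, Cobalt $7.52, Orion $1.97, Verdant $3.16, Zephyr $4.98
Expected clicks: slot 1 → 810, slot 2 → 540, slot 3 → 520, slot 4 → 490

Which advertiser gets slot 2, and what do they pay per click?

Per-click bids in order: $7.52 (Cobalt) > $4.98 (Zephyr) > $3.16 (Verdant) > $1.97 (Orion) > $1.21 (Larkspur)
Slot 2 goes to the second-ranked bidder, Zephyr, who pays the next bid down: $3.16/click.

Zephyr; $3.16 per click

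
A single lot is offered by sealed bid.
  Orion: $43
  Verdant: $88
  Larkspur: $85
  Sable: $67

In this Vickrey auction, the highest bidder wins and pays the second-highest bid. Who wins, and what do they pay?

Verdant pays $85

Rule: the highest bidder wins and pays the second-highest bid.
Bids in order: 88 (Verdant) > 85 (Larkspur) > 67 (Sable) > 43 (Orion)
Verdant is highest; pays the second-highest bid, $85.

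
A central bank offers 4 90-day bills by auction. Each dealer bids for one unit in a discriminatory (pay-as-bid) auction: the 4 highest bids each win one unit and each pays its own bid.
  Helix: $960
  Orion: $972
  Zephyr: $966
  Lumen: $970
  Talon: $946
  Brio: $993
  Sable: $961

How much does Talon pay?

Bids ranked high→low: 993 (Brio), 972 (Orion), 970 (Lumen), 966 (Zephyr), 961 (Sable), 960 (Helix), …
Winners (4 units): Brio, Orion, Lumen, Zephyr.
Talon does not win → $0.

Talon pays $0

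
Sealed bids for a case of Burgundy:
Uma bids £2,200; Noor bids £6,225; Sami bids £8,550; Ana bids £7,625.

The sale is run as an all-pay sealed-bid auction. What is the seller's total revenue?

Bids ranked: 8,550 (Sami) > 7,625 (Ana) > 6,225 (Noor) > 2,200 (Uma)
Sami wins with the top bid; all bids are sunk regardless.
Every bidder forfeits their bid regardless of winning.
Revenue = 2,200 + 6,225 + 8,550 + 7,625 = £24,600.

Total revenue: £24,600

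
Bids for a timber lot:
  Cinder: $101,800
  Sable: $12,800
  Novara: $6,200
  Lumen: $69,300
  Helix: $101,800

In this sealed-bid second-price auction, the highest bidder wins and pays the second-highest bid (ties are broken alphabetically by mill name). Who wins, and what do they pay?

Bids in order: 101,800 (Cinder) > 101,800 (Helix) > 69,300 (Lumen) > 12,800 (Sable) > 6,200 (Novara)
Cinder and Helix tie at $101,800; tie-break gives it to Cinder.
Second-price: Cinder pays Helix's bid of $101,800.

Cinder pays $101,800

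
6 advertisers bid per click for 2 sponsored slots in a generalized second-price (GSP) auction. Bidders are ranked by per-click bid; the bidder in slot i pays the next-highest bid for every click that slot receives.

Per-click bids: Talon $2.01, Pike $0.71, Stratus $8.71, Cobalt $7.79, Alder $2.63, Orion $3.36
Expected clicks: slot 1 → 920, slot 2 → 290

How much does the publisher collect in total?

Total revenue: $8141.20

Sorting advertisers: $8.71 (Stratus) > $7.79 (Cobalt) > $3.36 (Orion) > …
Slot 1: Stratus pays $7.79 × 920 = $7166.80
Slot 2: Cobalt pays $3.36 × 290 = $974.40
Total = $8141.20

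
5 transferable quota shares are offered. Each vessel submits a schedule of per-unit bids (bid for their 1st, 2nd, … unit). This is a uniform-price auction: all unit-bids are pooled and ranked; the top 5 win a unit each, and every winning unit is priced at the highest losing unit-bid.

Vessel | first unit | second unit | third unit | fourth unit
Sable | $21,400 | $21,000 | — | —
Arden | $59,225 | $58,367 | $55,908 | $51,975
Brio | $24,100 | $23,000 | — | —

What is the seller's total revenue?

Total revenue: $115,000

Pooled unit-bids ranked (top 5): 59,225 (Arden-1), 58,367 (Arden-2), 55,908 (Arden-3), 51,975 (Arden-4), 24,100 (Brio-1)
Highest rejected unit-bid = $23,000.
Allocation: Arden 4, Brio 1. Every unit priced at $23,000.
Revenue = 5 × 23,000 = $115,000.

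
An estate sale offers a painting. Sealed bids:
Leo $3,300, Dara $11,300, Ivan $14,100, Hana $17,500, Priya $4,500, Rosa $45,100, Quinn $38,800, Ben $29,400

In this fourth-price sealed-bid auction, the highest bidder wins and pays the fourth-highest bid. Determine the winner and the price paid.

Rosa pays $17,500

Sorting bids: 45,100 (Rosa) > 38,800 (Quinn) > 29,400 (Ben) > 17,500 (Hana) > 14,100 (Ivan) > 11,300 (Dara) > …
Rosa wins; payment is bid #4 in the ranking = $17,500.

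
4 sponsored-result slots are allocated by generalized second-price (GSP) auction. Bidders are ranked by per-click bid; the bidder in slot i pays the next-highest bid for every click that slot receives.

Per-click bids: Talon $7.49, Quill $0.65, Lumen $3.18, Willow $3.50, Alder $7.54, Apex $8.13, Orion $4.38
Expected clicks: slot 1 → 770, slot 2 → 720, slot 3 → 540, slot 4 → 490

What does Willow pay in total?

Willow pays $0.00

Per-click bids in order: $8.13 (Apex) > $7.54 (Alder) > $7.49 (Talon) > $4.38 (Orion) > $3.50 (Willow) > …
Willow ranks below slot 4 → no slot, pays nothing.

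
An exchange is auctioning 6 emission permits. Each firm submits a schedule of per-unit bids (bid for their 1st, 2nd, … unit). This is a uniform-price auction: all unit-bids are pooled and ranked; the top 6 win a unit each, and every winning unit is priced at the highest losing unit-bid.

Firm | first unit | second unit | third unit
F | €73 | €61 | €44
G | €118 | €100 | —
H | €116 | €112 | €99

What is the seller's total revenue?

Total revenue: €366

All unit-bids, highest first — top 6: 118 (G-1), 116 (H-1), 112 (H-2), 100 (G-2), 99 (H-3), 73 (F-1)
The (k+1)-th unit-bid is €61.
Allocation: F 1, G 2, H 3. Every unit priced at €61.
Revenue = 6 × 61 = €366.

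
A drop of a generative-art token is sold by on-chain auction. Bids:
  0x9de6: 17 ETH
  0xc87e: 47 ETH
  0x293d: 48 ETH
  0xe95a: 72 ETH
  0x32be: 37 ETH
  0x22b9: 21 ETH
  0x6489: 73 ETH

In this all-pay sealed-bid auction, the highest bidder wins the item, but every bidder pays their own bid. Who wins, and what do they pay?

0x6489 pays 73 ETH

All-pay sealed-bid auction: the highest bidder wins the item, but every bidder pays their own bid.
Bids ranked: 73 (0x6489) > 72 (0xe95a) > 48 (0x293d) > 47 (0xc87e) > 37 (0x32be) > 21 (0x22b9) > …
0x6489 wins with the top bid; all bids are sunk regardless.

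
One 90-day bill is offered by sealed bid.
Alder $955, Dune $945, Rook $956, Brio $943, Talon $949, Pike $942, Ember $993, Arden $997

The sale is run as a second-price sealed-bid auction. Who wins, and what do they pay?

Arden pays $993

Bids ranked: 997 (Arden) > 993 (Ember) > 956 (Rook) > 955 (Alder) > 949 (Talon) > 945 (Dune) > …
Arden wins with the highest bid; price is set by the runner-up at $993.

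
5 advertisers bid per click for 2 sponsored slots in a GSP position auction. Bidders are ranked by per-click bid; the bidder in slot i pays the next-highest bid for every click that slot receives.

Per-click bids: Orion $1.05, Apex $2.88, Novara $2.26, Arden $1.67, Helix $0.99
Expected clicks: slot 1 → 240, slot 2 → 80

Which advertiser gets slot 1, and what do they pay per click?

Apex; $2.26 per click

Ranked by bid: $2.88 (Apex) > $2.26 (Novara) > $1.67 (Arden) > …
Slot 1 goes to the first-ranked bidder, Apex, who pays the next bid down: $2.26/click.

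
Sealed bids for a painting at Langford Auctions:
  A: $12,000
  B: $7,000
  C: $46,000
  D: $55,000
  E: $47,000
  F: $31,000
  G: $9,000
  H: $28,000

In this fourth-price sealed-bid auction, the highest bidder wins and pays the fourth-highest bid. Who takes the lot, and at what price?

D pays $31,000

Bids in order: 55,000 (D) > 47,000 (E) > 46,000 (C) > 31,000 (F) > 28,000 (H) > 12,000 (A) > …
D wins; payment is bid #4 in the ranking = $31,000.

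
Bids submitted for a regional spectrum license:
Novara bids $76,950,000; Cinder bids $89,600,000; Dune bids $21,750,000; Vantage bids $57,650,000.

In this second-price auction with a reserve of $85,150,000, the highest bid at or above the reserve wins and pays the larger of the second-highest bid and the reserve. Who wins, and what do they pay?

Rule: the highest bid at or above the reserve wins and pays the larger of the second-highest bid and the reserve.
Sorting bids: 89,600,000 (Cinder) > 76,950,000 (Novara) > 57,650,000 (Vantage) > 21,750,000 (Dune)
Cinder has the top bid at or above the reserve ($89,600,000).
Second-highest bid $76,950,000 is below the reserve $85,150,000, so the reserve binds → payment $85,150,000.

Cinder pays $85,150,000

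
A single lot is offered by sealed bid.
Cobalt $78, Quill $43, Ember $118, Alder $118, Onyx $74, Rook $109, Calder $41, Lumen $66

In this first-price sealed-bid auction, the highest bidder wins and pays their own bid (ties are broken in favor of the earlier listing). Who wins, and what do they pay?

Ember pays $118

Bids ranked: 118 (Ember) > 118 (Alder) > 109 (Rook) > 78 (Cobalt) > 74 (Onyx) > 66 (Lumen) > …
Tie at $118 → Ember wins by tie-break.
Ember has the highest bid and pays exactly that: $118.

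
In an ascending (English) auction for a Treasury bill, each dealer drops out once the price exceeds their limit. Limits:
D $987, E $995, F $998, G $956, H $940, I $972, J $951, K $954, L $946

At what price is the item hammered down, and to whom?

F wins at $995

Open ascending-bid auction: the price rises until one bidder remains; the winner pays the price at which the last rival dropped out.
Limits in order: 998 (F) > 995 (E) > 987 (D) > 972 (I) > 956 (G) > 954 (K) > …
Bidding ends when E exits at $995; F takes it.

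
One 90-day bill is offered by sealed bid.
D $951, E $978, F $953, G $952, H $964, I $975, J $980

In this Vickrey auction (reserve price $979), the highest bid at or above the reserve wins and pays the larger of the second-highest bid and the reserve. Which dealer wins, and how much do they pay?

J pays $979

Rule: the highest bid at or above the reserve wins and pays the larger of the second-highest bid and the reserve.
Bids in order: 980 (J) > 978 (E) > 975 (I) > 964 (H) > 953 (F) > 952 (G) > …
Highest eligible bid: J at $980.
max(second-highest $978, reserve $979) = $979.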